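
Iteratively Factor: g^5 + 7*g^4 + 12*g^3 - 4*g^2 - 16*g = (g)*(g^4 + 7*g^3 + 12*g^2 - 4*g - 16) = g*(g + 2)*(g^3 + 5*g^2 + 2*g - 8) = g*(g - 1)*(g + 2)*(g^2 + 6*g + 8) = g*(g - 1)*(g + 2)*(g + 4)*(g + 2)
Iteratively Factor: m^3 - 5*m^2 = (m - 5)*(m^2) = m*(m - 5)*(m)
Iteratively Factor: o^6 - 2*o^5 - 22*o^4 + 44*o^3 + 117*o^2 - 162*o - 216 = (o - 3)*(o^5 + o^4 - 19*o^3 - 13*o^2 + 78*o + 72) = (o - 3)*(o + 4)*(o^4 - 3*o^3 - 7*o^2 + 15*o + 18) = (o - 3)^2*(o + 4)*(o^3 - 7*o - 6) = (o - 3)^3*(o + 4)*(o^2 + 3*o + 2) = (o - 3)^3*(o + 2)*(o + 4)*(o + 1)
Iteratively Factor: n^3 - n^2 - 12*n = (n + 3)*(n^2 - 4*n) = (n - 4)*(n + 3)*(n)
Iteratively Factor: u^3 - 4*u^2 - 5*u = (u)*(u^2 - 4*u - 5) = u*(u - 5)*(u + 1)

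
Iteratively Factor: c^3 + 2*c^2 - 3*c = (c)*(c^2 + 2*c - 3) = c*(c - 1)*(c + 3)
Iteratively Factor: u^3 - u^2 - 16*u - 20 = (u + 2)*(u^2 - 3*u - 10) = (u - 5)*(u + 2)*(u + 2)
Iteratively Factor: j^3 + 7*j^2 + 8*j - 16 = (j - 1)*(j^2 + 8*j + 16) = (j - 1)*(j + 4)*(j + 4)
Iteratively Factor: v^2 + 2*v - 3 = (v - 1)*(v + 3)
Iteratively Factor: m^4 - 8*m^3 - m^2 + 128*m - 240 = (m - 5)*(m^3 - 3*m^2 - 16*m + 48) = (m - 5)*(m + 4)*(m^2 - 7*m + 12) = (m - 5)*(m - 3)*(m + 4)*(m - 4)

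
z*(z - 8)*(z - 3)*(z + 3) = z^4 - 8*z^3 - 9*z^2 + 72*z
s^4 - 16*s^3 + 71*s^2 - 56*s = s*(s - 8)*(s - 7)*(s - 1)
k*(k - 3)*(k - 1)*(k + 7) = k^4 + 3*k^3 - 25*k^2 + 21*k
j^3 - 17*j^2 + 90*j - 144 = (j - 8)*(j - 6)*(j - 3)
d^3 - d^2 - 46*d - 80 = (d - 8)*(d + 2)*(d + 5)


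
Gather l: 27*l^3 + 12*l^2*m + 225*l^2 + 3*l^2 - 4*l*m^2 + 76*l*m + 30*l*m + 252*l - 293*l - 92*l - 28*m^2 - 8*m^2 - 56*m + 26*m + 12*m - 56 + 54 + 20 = 27*l^3 + l^2*(12*m + 228) + l*(-4*m^2 + 106*m - 133) - 36*m^2 - 18*m + 18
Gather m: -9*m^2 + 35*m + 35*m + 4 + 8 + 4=-9*m^2 + 70*m + 16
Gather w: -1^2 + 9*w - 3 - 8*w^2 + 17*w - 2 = -8*w^2 + 26*w - 6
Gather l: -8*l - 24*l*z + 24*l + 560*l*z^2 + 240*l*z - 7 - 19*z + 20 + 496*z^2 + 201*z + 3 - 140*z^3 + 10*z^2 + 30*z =l*(560*z^2 + 216*z + 16) - 140*z^3 + 506*z^2 + 212*z + 16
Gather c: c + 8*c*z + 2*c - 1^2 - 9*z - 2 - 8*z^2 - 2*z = c*(8*z + 3) - 8*z^2 - 11*z - 3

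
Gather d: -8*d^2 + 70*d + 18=-8*d^2 + 70*d + 18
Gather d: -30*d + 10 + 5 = 15 - 30*d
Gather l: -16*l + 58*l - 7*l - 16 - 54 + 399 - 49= 35*l + 280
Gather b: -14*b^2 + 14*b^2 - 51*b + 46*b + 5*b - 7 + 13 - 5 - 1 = 0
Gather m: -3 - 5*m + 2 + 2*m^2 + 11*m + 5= 2*m^2 + 6*m + 4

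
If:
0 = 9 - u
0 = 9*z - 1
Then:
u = 9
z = 1/9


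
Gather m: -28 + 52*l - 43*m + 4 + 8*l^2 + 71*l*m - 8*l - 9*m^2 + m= 8*l^2 + 44*l - 9*m^2 + m*(71*l - 42) - 24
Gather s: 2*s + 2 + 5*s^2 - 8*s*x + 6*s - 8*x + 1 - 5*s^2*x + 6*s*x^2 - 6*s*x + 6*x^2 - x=s^2*(5 - 5*x) + s*(6*x^2 - 14*x + 8) + 6*x^2 - 9*x + 3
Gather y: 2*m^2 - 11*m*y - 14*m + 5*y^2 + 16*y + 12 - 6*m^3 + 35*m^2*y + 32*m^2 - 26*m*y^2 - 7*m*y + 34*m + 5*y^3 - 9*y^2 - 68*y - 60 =-6*m^3 + 34*m^2 + 20*m + 5*y^3 + y^2*(-26*m - 4) + y*(35*m^2 - 18*m - 52) - 48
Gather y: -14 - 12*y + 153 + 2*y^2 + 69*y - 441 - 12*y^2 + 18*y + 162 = -10*y^2 + 75*y - 140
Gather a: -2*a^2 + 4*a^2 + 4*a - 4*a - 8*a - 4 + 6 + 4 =2*a^2 - 8*a + 6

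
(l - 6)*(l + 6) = l^2 - 36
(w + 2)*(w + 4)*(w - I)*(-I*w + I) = -I*w^4 - w^3 - 5*I*w^3 - 5*w^2 - 2*I*w^2 - 2*w + 8*I*w + 8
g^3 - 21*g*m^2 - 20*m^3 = (g - 5*m)*(g + m)*(g + 4*m)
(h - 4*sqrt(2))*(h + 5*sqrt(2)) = h^2 + sqrt(2)*h - 40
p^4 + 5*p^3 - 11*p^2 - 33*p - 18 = (p - 3)*(p + 1)^2*(p + 6)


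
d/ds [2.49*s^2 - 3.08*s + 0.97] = 4.98*s - 3.08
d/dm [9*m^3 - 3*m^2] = 3*m*(9*m - 2)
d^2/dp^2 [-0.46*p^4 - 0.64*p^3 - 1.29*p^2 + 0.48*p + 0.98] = -5.52*p^2 - 3.84*p - 2.58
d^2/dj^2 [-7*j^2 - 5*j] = -14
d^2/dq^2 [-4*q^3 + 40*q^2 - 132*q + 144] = 80 - 24*q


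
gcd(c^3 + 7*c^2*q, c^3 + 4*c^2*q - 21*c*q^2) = c^2 + 7*c*q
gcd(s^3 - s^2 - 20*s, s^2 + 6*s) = s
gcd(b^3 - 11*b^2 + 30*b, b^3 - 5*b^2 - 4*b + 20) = b - 5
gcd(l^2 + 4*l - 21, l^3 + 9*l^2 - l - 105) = l^2 + 4*l - 21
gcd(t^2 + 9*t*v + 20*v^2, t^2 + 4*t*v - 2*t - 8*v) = t + 4*v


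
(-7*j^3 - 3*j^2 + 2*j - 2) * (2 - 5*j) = 35*j^4 + j^3 - 16*j^2 + 14*j - 4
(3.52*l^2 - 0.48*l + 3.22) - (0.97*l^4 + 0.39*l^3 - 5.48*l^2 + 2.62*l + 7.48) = -0.97*l^4 - 0.39*l^3 + 9.0*l^2 - 3.1*l - 4.26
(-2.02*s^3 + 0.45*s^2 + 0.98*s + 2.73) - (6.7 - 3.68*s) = -2.02*s^3 + 0.45*s^2 + 4.66*s - 3.97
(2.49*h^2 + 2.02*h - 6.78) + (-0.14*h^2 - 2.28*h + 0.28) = 2.35*h^2 - 0.26*h - 6.5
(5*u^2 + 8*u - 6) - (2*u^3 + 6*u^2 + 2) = -2*u^3 - u^2 + 8*u - 8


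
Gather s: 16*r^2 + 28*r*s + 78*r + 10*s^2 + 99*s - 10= 16*r^2 + 78*r + 10*s^2 + s*(28*r + 99) - 10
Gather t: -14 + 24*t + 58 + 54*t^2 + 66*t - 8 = 54*t^2 + 90*t + 36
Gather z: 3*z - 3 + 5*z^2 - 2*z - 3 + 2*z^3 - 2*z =2*z^3 + 5*z^2 - z - 6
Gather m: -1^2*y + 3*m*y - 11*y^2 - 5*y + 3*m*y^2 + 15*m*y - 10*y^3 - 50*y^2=m*(3*y^2 + 18*y) - 10*y^3 - 61*y^2 - 6*y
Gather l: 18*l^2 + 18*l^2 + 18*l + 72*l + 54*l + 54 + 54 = 36*l^2 + 144*l + 108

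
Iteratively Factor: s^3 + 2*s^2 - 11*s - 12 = (s - 3)*(s^2 + 5*s + 4) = (s - 3)*(s + 4)*(s + 1)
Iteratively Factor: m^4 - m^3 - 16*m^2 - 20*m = (m)*(m^3 - m^2 - 16*m - 20) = m*(m + 2)*(m^2 - 3*m - 10) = m*(m - 5)*(m + 2)*(m + 2)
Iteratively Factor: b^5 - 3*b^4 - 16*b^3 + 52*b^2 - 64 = (b - 4)*(b^4 + b^3 - 12*b^2 + 4*b + 16) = (b - 4)*(b - 2)*(b^3 + 3*b^2 - 6*b - 8) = (b - 4)*(b - 2)*(b + 1)*(b^2 + 2*b - 8) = (b - 4)*(b - 2)^2*(b + 1)*(b + 4)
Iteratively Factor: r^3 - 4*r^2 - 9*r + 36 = (r - 3)*(r^2 - r - 12) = (r - 4)*(r - 3)*(r + 3)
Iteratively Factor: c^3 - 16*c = (c - 4)*(c^2 + 4*c) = (c - 4)*(c + 4)*(c)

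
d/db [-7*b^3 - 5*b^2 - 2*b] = -21*b^2 - 10*b - 2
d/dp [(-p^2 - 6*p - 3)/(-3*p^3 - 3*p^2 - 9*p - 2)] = (-3*p^4 - 36*p^3 - 36*p^2 - 14*p - 15)/(9*p^6 + 18*p^5 + 63*p^4 + 66*p^3 + 93*p^2 + 36*p + 4)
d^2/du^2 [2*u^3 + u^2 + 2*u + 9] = 12*u + 2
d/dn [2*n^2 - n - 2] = 4*n - 1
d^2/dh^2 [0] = 0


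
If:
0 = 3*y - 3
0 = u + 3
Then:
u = -3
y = 1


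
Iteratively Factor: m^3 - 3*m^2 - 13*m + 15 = (m - 1)*(m^2 - 2*m - 15) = (m - 1)*(m + 3)*(m - 5)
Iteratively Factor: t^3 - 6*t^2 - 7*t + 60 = (t + 3)*(t^2 - 9*t + 20) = (t - 5)*(t + 3)*(t - 4)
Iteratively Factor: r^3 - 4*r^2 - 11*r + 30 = (r + 3)*(r^2 - 7*r + 10) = (r - 2)*(r + 3)*(r - 5)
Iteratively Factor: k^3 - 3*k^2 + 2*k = (k - 2)*(k^2 - k) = (k - 2)*(k - 1)*(k)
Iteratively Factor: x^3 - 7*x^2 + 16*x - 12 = (x - 2)*(x^2 - 5*x + 6) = (x - 2)^2*(x - 3)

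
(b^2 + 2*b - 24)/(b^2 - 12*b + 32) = (b + 6)/(b - 8)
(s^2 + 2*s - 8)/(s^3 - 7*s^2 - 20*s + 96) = (s - 2)/(s^2 - 11*s + 24)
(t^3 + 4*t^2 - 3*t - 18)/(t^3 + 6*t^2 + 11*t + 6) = (t^2 + t - 6)/(t^2 + 3*t + 2)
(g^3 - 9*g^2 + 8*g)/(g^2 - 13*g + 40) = g*(g - 1)/(g - 5)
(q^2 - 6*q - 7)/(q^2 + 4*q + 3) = (q - 7)/(q + 3)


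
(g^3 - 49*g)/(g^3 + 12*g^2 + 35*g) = (g - 7)/(g + 5)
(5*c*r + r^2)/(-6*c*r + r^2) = (5*c + r)/(-6*c + r)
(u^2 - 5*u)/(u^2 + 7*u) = (u - 5)/(u + 7)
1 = 1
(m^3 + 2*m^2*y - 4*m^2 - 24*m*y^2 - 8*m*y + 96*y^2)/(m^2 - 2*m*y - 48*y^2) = (-m^2 + 4*m*y + 4*m - 16*y)/(-m + 8*y)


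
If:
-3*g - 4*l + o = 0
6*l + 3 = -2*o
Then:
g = 7*o/9 + 2/3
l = -o/3 - 1/2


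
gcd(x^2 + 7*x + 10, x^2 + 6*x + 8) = x + 2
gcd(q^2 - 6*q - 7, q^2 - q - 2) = q + 1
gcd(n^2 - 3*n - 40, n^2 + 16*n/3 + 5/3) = n + 5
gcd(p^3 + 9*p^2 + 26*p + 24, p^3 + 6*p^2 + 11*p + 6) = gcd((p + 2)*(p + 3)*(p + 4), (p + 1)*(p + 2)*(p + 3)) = p^2 + 5*p + 6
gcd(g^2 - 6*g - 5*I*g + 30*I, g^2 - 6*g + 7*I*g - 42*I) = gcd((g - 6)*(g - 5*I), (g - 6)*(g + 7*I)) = g - 6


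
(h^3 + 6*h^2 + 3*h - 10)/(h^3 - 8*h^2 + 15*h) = (h^3 + 6*h^2 + 3*h - 10)/(h*(h^2 - 8*h + 15))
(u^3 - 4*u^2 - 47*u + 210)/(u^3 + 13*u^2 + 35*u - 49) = (u^2 - 11*u + 30)/(u^2 + 6*u - 7)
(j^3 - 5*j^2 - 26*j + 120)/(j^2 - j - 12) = (j^2 - j - 30)/(j + 3)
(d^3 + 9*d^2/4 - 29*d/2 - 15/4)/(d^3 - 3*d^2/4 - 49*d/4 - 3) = (d^2 + 2*d - 15)/(d^2 - d - 12)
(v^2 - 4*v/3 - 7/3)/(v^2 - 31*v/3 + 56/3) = (v + 1)/(v - 8)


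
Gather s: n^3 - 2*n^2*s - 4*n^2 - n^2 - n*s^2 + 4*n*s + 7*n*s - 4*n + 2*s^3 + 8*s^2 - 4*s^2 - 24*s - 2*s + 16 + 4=n^3 - 5*n^2 - 4*n + 2*s^3 + s^2*(4 - n) + s*(-2*n^2 + 11*n - 26) + 20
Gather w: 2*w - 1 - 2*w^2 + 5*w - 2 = -2*w^2 + 7*w - 3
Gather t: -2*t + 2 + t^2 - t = t^2 - 3*t + 2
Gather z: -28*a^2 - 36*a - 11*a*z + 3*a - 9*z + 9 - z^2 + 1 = -28*a^2 - 33*a - z^2 + z*(-11*a - 9) + 10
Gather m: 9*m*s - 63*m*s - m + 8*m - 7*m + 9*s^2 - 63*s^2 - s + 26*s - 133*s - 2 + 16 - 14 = -54*m*s - 54*s^2 - 108*s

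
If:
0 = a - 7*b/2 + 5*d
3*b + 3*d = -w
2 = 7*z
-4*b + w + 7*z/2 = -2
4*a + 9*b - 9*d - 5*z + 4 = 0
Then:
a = -315/544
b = 555/1904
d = 87/272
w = -873/476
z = 2/7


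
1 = 1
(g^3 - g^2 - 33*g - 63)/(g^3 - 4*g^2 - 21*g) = (g + 3)/g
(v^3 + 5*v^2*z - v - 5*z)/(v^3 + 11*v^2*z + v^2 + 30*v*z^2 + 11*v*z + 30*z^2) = (v - 1)/(v + 6*z)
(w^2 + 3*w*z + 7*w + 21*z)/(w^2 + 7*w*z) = (w^2 + 3*w*z + 7*w + 21*z)/(w*(w + 7*z))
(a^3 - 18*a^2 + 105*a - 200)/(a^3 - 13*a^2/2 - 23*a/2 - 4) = 2*(a^2 - 10*a + 25)/(2*a^2 + 3*a + 1)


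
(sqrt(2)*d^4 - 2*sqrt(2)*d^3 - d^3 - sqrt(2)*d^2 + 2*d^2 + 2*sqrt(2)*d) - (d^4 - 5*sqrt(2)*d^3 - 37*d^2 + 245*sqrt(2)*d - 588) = -d^4 + sqrt(2)*d^4 - d^3 + 3*sqrt(2)*d^3 - sqrt(2)*d^2 + 39*d^2 - 243*sqrt(2)*d + 588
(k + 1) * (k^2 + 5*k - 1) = k^3 + 6*k^2 + 4*k - 1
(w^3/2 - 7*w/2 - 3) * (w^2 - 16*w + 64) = w^5/2 - 8*w^4 + 57*w^3/2 + 53*w^2 - 176*w - 192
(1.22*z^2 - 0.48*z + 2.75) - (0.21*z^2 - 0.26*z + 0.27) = 1.01*z^2 - 0.22*z + 2.48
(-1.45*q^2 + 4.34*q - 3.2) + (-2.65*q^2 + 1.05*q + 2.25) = -4.1*q^2 + 5.39*q - 0.95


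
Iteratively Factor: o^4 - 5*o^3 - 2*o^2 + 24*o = (o - 3)*(o^3 - 2*o^2 - 8*o) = (o - 3)*(o + 2)*(o^2 - 4*o) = (o - 4)*(o - 3)*(o + 2)*(o)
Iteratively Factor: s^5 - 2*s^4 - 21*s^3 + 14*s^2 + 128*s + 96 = (s + 2)*(s^4 - 4*s^3 - 13*s^2 + 40*s + 48) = (s - 4)*(s + 2)*(s^3 - 13*s - 12) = (s - 4)*(s + 1)*(s + 2)*(s^2 - s - 12) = (s - 4)^2*(s + 1)*(s + 2)*(s + 3)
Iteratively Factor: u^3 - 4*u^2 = (u)*(u^2 - 4*u) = u^2*(u - 4)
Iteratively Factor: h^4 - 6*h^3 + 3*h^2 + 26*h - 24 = (h + 2)*(h^3 - 8*h^2 + 19*h - 12) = (h - 3)*(h + 2)*(h^2 - 5*h + 4) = (h - 3)*(h - 1)*(h + 2)*(h - 4)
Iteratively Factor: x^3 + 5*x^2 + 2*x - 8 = (x + 4)*(x^2 + x - 2) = (x + 2)*(x + 4)*(x - 1)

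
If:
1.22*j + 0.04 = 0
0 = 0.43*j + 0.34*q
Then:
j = -0.03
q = 0.04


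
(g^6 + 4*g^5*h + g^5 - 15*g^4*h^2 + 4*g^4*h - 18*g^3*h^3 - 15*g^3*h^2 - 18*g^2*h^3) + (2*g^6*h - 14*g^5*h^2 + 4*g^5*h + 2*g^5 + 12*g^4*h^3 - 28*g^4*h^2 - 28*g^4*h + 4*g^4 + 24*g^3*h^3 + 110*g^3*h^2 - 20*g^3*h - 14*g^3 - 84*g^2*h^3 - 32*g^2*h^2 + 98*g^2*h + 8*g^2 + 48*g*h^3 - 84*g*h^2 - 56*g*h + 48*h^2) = 2*g^6*h + g^6 - 14*g^5*h^2 + 8*g^5*h + 3*g^5 + 12*g^4*h^3 - 43*g^4*h^2 - 24*g^4*h + 4*g^4 + 6*g^3*h^3 + 95*g^3*h^2 - 20*g^3*h - 14*g^3 - 102*g^2*h^3 - 32*g^2*h^2 + 98*g^2*h + 8*g^2 + 48*g*h^3 - 84*g*h^2 - 56*g*h + 48*h^2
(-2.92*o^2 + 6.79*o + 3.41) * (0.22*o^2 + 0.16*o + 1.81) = -0.6424*o^4 + 1.0266*o^3 - 3.4486*o^2 + 12.8355*o + 6.1721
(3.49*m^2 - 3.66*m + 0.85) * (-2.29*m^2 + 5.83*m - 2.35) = -7.9921*m^4 + 28.7281*m^3 - 31.4858*m^2 + 13.5565*m - 1.9975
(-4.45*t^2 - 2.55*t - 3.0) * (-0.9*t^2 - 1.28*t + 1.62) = 4.005*t^4 + 7.991*t^3 - 1.245*t^2 - 0.291*t - 4.86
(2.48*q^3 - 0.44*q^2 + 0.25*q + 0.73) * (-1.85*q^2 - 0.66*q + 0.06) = -4.588*q^5 - 0.8228*q^4 - 0.0233*q^3 - 1.5419*q^2 - 0.4668*q + 0.0438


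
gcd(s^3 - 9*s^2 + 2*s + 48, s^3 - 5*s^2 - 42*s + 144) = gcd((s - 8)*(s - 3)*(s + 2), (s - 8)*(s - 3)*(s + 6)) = s^2 - 11*s + 24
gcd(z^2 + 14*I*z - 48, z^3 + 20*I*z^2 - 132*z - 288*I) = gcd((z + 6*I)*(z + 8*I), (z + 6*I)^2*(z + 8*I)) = z^2 + 14*I*z - 48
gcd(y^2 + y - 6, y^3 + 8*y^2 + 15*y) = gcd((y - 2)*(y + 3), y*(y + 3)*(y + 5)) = y + 3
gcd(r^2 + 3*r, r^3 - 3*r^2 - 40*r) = r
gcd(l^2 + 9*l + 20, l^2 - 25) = l + 5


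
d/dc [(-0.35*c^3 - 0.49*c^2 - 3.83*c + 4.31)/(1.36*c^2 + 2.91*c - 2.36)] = (-0.476*c^4 - 2.037*c^3 + 6.2609*c^2 - 9.4104*c - 3.5033)/(1.8496*c^4 + 7.9152*c^3 + 2.0489*c^2 - 13.7352*c + 5.5696)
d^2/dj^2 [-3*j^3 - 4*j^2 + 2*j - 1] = -18*j - 8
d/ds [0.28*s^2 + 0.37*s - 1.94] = 0.56*s + 0.37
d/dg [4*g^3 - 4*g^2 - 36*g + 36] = 12*g^2 - 8*g - 36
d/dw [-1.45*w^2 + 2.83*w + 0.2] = 2.83 - 2.9*w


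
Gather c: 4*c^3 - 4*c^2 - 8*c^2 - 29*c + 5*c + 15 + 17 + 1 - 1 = 4*c^3 - 12*c^2 - 24*c + 32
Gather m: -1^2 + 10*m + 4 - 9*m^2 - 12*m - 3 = -9*m^2 - 2*m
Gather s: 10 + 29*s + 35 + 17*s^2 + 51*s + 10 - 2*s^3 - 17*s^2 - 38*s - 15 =-2*s^3 + 42*s + 40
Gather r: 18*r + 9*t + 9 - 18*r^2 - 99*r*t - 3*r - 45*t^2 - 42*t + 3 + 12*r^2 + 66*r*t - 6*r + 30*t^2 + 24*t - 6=-6*r^2 + r*(9 - 33*t) - 15*t^2 - 9*t + 6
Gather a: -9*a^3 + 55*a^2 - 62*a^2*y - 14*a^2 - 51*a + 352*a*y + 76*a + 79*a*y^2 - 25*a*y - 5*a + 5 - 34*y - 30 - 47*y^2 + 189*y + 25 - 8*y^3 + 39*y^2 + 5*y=-9*a^3 + a^2*(41 - 62*y) + a*(79*y^2 + 327*y + 20) - 8*y^3 - 8*y^2 + 160*y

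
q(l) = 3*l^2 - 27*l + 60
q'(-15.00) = -117.00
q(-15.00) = 1140.00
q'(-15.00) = -117.00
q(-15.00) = 1140.00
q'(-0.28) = -28.68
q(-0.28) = 67.80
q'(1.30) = -19.20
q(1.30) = 29.97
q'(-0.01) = -27.06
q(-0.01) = 60.27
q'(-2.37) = -41.22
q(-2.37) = 140.84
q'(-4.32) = -52.92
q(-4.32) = 232.63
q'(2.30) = -13.20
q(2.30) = 13.77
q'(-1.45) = -35.70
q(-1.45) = 105.46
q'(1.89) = -15.66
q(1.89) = 19.69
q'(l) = 6*l - 27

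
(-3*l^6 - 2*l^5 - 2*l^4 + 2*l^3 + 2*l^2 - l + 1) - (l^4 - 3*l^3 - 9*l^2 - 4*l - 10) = -3*l^6 - 2*l^5 - 3*l^4 + 5*l^3 + 11*l^2 + 3*l + 11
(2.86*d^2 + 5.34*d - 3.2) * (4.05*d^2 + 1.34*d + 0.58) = 11.583*d^4 + 25.4594*d^3 - 4.1456*d^2 - 1.1908*d - 1.856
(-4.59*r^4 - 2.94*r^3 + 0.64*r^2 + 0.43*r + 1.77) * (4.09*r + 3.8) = -18.7731*r^5 - 29.4666*r^4 - 8.5544*r^3 + 4.1907*r^2 + 8.8733*r + 6.726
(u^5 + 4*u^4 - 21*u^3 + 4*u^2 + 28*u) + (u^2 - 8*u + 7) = u^5 + 4*u^4 - 21*u^3 + 5*u^2 + 20*u + 7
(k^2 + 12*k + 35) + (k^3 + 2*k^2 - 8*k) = k^3 + 3*k^2 + 4*k + 35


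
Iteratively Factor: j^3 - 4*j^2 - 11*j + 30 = (j + 3)*(j^2 - 7*j + 10) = (j - 2)*(j + 3)*(j - 5)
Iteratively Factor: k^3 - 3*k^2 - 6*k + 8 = (k - 1)*(k^2 - 2*k - 8) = (k - 1)*(k + 2)*(k - 4)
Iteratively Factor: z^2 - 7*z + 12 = (z - 4)*(z - 3)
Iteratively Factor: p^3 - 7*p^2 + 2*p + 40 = (p - 5)*(p^2 - 2*p - 8) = (p - 5)*(p - 4)*(p + 2)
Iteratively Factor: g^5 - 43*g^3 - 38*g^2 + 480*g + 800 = (g + 2)*(g^4 - 2*g^3 - 39*g^2 + 40*g + 400) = (g + 2)*(g + 4)*(g^3 - 6*g^2 - 15*g + 100) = (g - 5)*(g + 2)*(g + 4)*(g^2 - g - 20) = (g - 5)*(g + 2)*(g + 4)^2*(g - 5)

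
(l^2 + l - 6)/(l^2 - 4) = (l + 3)/(l + 2)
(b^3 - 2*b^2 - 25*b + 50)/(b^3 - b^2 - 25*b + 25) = (b - 2)/(b - 1)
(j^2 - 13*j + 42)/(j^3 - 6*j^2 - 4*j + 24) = (j - 7)/(j^2 - 4)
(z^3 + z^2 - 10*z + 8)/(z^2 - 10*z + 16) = (z^2 + 3*z - 4)/(z - 8)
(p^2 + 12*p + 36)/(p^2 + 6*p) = (p + 6)/p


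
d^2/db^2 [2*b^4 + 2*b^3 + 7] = 12*b*(2*b + 1)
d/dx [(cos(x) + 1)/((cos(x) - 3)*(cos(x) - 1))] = (cos(x)^2 + 2*cos(x) - 7)*sin(x)/((cos(x) - 3)^2*(cos(x) - 1)^2)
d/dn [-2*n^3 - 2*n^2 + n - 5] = -6*n^2 - 4*n + 1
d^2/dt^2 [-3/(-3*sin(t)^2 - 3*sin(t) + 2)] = 9*(-12*sin(t)^4 - 9*sin(t)^3 + 7*sin(t)^2 + 16*sin(t) + 10)/(3*sin(t)^2 + 3*sin(t) - 2)^3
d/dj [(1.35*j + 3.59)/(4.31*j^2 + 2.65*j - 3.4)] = (5.8185*j^2 + 3.5775*j - (1.35*j + 3.59)*(8.62*j + 2.65) - 4.59)/(4.31*j^2 + 2.65*j - 3.4)^2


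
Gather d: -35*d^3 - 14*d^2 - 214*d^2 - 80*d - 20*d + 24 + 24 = -35*d^3 - 228*d^2 - 100*d + 48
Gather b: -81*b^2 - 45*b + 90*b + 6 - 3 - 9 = -81*b^2 + 45*b - 6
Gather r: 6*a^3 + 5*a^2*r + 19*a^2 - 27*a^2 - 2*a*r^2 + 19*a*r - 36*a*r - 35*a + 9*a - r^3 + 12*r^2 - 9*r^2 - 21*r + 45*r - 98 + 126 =6*a^3 - 8*a^2 - 26*a - r^3 + r^2*(3 - 2*a) + r*(5*a^2 - 17*a + 24) + 28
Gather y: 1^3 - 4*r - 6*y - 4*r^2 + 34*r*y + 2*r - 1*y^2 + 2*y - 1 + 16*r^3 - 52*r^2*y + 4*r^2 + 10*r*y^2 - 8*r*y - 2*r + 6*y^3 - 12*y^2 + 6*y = 16*r^3 - 4*r + 6*y^3 + y^2*(10*r - 13) + y*(-52*r^2 + 26*r + 2)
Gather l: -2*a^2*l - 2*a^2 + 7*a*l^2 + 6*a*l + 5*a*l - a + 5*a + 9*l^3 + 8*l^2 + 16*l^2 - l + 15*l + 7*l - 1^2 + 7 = -2*a^2 + 4*a + 9*l^3 + l^2*(7*a + 24) + l*(-2*a^2 + 11*a + 21) + 6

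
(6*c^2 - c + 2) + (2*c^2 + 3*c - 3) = 8*c^2 + 2*c - 1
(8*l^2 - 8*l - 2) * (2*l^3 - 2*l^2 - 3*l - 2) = 16*l^5 - 32*l^4 - 12*l^3 + 12*l^2 + 22*l + 4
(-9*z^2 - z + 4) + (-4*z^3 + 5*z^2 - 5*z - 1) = -4*z^3 - 4*z^2 - 6*z + 3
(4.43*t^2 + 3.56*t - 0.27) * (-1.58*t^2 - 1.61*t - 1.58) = -6.9994*t^4 - 12.7571*t^3 - 12.3044*t^2 - 5.1901*t + 0.4266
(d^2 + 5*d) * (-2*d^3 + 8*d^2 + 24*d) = -2*d^5 - 2*d^4 + 64*d^3 + 120*d^2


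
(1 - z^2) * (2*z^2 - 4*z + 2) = -2*z^4 + 4*z^3 - 4*z + 2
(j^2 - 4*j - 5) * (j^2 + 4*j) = j^4 - 21*j^2 - 20*j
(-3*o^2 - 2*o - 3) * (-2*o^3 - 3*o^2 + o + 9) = 6*o^5 + 13*o^4 + 9*o^3 - 20*o^2 - 21*o - 27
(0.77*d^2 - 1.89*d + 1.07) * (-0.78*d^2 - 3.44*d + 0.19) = -0.6006*d^4 - 1.1746*d^3 + 5.8133*d^2 - 4.0399*d + 0.2033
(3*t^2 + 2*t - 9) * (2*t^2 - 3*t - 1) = 6*t^4 - 5*t^3 - 27*t^2 + 25*t + 9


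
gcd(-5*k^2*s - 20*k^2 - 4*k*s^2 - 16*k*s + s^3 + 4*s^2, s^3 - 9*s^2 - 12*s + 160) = s + 4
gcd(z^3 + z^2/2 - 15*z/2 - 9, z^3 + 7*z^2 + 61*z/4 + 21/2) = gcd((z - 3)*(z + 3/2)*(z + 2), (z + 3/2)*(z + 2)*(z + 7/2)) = z^2 + 7*z/2 + 3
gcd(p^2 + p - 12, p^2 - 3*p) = p - 3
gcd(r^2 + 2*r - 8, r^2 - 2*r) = r - 2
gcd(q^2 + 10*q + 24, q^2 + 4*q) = q + 4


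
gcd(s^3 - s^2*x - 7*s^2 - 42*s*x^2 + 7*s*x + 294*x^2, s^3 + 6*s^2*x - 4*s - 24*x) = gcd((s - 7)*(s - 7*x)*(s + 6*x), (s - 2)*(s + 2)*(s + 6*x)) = s + 6*x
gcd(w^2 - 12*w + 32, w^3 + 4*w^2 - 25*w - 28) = w - 4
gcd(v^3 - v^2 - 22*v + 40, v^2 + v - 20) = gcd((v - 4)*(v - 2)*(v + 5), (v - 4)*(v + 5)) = v^2 + v - 20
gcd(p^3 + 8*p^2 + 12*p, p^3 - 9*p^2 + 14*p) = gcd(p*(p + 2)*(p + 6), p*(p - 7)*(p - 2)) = p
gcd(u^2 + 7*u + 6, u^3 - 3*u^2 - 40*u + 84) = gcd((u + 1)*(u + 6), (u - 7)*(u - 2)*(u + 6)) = u + 6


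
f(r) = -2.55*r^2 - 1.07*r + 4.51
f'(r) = -5.1*r - 1.07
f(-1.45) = 0.70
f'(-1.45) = 6.32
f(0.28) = 4.01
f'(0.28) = -2.50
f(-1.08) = 2.69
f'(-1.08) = 4.44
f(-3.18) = -17.87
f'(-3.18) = 15.15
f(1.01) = 0.83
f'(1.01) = -6.22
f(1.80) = -5.68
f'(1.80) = -10.25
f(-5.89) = -77.65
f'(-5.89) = 28.97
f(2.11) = -9.10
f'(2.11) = -11.83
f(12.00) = -375.53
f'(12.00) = -62.27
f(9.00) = -211.67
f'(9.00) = -46.97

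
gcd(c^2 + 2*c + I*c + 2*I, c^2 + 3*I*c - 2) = c + I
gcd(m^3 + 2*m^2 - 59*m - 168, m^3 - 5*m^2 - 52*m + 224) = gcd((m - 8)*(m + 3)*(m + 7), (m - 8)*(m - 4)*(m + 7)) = m^2 - m - 56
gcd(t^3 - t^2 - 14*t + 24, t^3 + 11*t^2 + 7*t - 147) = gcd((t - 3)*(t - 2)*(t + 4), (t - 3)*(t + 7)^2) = t - 3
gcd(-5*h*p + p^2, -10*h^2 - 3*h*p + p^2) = -5*h + p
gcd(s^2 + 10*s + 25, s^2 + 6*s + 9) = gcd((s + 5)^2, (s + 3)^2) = 1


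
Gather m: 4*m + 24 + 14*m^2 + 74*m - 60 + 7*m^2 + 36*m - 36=21*m^2 + 114*m - 72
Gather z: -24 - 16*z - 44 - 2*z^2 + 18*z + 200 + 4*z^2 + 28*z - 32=2*z^2 + 30*z + 100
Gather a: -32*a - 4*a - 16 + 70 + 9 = 63 - 36*a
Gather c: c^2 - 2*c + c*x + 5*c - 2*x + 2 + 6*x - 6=c^2 + c*(x + 3) + 4*x - 4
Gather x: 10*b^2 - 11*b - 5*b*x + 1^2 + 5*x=10*b^2 - 11*b + x*(5 - 5*b) + 1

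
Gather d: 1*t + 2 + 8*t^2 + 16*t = 8*t^2 + 17*t + 2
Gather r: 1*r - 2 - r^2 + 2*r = -r^2 + 3*r - 2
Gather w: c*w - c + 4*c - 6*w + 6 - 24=3*c + w*(c - 6) - 18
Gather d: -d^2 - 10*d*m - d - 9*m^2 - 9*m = -d^2 + d*(-10*m - 1) - 9*m^2 - 9*m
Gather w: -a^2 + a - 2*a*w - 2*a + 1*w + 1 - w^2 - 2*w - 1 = -a^2 - a - w^2 + w*(-2*a - 1)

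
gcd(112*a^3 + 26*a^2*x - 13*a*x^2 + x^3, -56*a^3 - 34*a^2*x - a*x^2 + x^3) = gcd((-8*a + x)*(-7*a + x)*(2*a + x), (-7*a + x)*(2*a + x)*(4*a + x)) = -14*a^2 - 5*a*x + x^2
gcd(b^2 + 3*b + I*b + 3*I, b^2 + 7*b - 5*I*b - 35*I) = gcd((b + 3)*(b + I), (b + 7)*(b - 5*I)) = 1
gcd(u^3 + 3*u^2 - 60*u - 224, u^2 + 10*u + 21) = u + 7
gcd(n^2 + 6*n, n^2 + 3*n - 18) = n + 6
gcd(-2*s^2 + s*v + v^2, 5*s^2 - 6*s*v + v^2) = s - v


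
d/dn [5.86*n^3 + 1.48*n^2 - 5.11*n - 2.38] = 17.58*n^2 + 2.96*n - 5.11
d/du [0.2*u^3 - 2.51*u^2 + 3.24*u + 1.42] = 0.6*u^2 - 5.02*u + 3.24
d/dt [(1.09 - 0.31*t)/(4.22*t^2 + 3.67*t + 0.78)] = (1.3082*t^2 - 9.1996*t - 4.2421)/(17.8084*t^4 + 30.9748*t^3 + 20.0521*t^2 + 5.7252*t + 0.6084)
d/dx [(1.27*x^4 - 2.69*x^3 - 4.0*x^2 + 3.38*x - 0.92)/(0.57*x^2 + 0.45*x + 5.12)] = (1.4478*x^5 + 0.1812*x^4 + 23.5886*x^3 - 45.045*x^2 - 39.9112*x + 17.7196)/(0.3249*x^4 + 0.513*x^3 + 6.0393*x^2 + 4.608*x + 26.2144)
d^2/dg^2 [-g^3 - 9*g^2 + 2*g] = -6*g - 18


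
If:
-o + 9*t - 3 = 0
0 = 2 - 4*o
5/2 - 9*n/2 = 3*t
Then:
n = 8/27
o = 1/2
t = 7/18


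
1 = 1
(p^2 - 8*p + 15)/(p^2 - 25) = (p - 3)/(p + 5)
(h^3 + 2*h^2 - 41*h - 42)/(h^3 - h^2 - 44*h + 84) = (h + 1)/(h - 2)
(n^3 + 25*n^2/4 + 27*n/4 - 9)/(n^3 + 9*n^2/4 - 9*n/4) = (n + 4)/n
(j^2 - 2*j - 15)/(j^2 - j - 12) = (j - 5)/(j - 4)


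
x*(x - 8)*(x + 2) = x^3 - 6*x^2 - 16*x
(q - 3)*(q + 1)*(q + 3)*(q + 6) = q^4 + 7*q^3 - 3*q^2 - 63*q - 54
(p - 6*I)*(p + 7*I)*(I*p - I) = I*p^3 - p^2 - I*p^2 + p + 42*I*p - 42*I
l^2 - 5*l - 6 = (l - 6)*(l + 1)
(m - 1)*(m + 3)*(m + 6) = m^3 + 8*m^2 + 9*m - 18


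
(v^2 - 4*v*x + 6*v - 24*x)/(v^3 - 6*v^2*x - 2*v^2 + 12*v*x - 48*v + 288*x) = (-v + 4*x)/(-v^2 + 6*v*x + 8*v - 48*x)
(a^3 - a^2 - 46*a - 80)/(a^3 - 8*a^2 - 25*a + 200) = (a + 2)/(a - 5)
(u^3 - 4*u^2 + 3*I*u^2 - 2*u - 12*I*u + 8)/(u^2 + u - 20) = (u^2 + 3*I*u - 2)/(u + 5)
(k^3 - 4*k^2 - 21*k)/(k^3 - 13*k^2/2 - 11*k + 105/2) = 2*k/(2*k - 5)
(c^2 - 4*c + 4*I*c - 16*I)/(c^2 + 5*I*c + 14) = (c^2 + 4*c*(-1 + I) - 16*I)/(c^2 + 5*I*c + 14)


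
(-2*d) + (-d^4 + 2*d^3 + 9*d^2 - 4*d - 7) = -d^4 + 2*d^3 + 9*d^2 - 6*d - 7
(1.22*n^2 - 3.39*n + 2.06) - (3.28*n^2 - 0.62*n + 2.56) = -2.06*n^2 - 2.77*n - 0.5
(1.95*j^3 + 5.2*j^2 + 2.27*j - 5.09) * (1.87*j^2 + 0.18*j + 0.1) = 3.6465*j^5 + 10.075*j^4 + 5.3759*j^3 - 8.5897*j^2 - 0.6892*j - 0.509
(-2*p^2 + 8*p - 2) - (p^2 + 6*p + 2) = -3*p^2 + 2*p - 4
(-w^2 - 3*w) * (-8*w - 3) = 8*w^3 + 27*w^2 + 9*w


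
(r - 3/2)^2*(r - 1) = r^3 - 4*r^2 + 21*r/4 - 9/4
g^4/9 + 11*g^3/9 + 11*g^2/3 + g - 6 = (g/3 + 1)^2*(g - 1)*(g + 6)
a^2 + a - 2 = (a - 1)*(a + 2)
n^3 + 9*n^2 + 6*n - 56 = (n - 2)*(n + 4)*(n + 7)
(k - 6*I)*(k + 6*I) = k^2 + 36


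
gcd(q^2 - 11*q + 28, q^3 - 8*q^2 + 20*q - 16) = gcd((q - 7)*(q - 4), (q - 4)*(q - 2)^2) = q - 4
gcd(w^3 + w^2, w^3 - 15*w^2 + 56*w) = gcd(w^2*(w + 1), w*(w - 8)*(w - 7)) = w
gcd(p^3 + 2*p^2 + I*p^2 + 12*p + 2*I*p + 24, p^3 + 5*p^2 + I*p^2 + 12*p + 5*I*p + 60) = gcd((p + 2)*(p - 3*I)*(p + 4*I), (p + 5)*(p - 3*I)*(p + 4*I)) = p^2 + I*p + 12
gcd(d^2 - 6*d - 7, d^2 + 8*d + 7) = d + 1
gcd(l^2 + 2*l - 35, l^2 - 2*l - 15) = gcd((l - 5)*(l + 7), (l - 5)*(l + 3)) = l - 5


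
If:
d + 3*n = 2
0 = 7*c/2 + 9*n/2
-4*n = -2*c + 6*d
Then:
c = -27/20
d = -23/20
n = 21/20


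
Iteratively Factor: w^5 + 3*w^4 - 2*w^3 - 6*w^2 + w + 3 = (w - 1)*(w^4 + 4*w^3 + 2*w^2 - 4*w - 3) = (w - 1)^2*(w^3 + 5*w^2 + 7*w + 3) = (w - 1)^2*(w + 3)*(w^2 + 2*w + 1) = (w - 1)^2*(w + 1)*(w + 3)*(w + 1)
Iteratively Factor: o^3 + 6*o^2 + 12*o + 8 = (o + 2)*(o^2 + 4*o + 4) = (o + 2)^2*(o + 2)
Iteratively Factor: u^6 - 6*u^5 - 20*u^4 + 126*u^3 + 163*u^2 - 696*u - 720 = (u - 4)*(u^5 - 2*u^4 - 28*u^3 + 14*u^2 + 219*u + 180) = (u - 4)*(u + 3)*(u^4 - 5*u^3 - 13*u^2 + 53*u + 60) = (u - 4)^2*(u + 3)*(u^3 - u^2 - 17*u - 15) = (u - 4)^2*(u + 1)*(u + 3)*(u^2 - 2*u - 15) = (u - 4)^2*(u + 1)*(u + 3)^2*(u - 5)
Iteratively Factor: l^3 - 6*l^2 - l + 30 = (l - 3)*(l^2 - 3*l - 10) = (l - 5)*(l - 3)*(l + 2)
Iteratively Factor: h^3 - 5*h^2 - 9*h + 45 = (h - 5)*(h^2 - 9) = (h - 5)*(h - 3)*(h + 3)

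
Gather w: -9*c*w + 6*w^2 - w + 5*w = 6*w^2 + w*(4 - 9*c)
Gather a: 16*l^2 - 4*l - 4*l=16*l^2 - 8*l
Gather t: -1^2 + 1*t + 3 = t + 2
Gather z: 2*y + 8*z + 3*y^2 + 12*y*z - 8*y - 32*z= 3*y^2 - 6*y + z*(12*y - 24)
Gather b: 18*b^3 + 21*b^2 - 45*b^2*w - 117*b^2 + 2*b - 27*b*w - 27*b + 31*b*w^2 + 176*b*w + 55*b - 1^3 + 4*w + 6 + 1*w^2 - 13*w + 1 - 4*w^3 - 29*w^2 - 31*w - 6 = 18*b^3 + b^2*(-45*w - 96) + b*(31*w^2 + 149*w + 30) - 4*w^3 - 28*w^2 - 40*w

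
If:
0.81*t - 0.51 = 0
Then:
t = 0.63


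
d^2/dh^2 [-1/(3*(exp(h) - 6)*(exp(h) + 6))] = 4*(-exp(2*h) - 36)*exp(2*h)/(3*(exp(6*h) - 108*exp(4*h) + 3888*exp(2*h) - 46656))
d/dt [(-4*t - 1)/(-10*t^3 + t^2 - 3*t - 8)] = (40*t^3 - 4*t^2 + 12*t - (4*t + 1)*(30*t^2 - 2*t + 3) + 32)/(10*t^3 - t^2 + 3*t + 8)^2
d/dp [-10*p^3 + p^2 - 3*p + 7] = -30*p^2 + 2*p - 3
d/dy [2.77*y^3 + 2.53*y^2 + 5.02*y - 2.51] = 8.31*y^2 + 5.06*y + 5.02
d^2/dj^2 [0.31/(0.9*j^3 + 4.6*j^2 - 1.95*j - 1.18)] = (-(1.674*j + 2.852)*(0.9*j^3 + 4.6*j^2 - 1.95*j - 1.18) + 0.31*(2.7*j^2 + 9.2*j - 1.95)*(5.4*j^2 + 18.4*j - 3.9))/(0.9*j^3 + 4.6*j^2 - 1.95*j - 1.18)^3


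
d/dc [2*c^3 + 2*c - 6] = 6*c^2 + 2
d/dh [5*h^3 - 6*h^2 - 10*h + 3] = 15*h^2 - 12*h - 10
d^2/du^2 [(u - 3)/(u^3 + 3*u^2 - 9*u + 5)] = 6*(u^3 - u^2 - 21*u - 51)/(u^7 + 11*u^6 + 21*u^5 - 89*u^4 - 109*u^3 + 465*u^2 - 425*u + 125)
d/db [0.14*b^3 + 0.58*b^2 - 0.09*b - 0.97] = 0.42*b^2 + 1.16*b - 0.09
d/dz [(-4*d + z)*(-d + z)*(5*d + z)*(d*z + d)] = d*(20*d^3 - 42*d^2*z - 21*d^2 + 4*z^3 + 3*z^2)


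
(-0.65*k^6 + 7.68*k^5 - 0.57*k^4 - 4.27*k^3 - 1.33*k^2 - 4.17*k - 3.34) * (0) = 0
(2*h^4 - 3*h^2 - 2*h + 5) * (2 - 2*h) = -4*h^5 + 4*h^4 + 6*h^3 - 2*h^2 - 14*h + 10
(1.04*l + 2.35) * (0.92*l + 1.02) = 0.9568*l^2 + 3.2228*l + 2.397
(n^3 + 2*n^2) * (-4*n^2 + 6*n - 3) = -4*n^5 - 2*n^4 + 9*n^3 - 6*n^2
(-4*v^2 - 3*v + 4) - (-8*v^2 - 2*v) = 4*v^2 - v + 4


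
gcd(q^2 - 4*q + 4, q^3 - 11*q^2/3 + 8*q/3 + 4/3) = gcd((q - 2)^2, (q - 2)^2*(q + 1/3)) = q^2 - 4*q + 4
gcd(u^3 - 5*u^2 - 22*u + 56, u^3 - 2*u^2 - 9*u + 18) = u - 2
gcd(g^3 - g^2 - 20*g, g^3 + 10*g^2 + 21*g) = g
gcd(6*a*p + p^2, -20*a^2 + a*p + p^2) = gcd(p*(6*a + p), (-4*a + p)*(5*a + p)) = 1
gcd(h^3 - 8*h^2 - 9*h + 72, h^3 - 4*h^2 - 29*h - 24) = h^2 - 5*h - 24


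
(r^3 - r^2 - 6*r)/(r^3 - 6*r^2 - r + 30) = r/(r - 5)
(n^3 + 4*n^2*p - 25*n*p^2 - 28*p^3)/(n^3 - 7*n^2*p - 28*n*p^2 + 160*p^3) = (-n^2 - 8*n*p - 7*p^2)/(-n^2 + 3*n*p + 40*p^2)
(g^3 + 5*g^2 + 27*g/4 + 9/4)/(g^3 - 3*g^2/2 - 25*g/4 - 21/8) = 2*(g + 3)/(2*g - 7)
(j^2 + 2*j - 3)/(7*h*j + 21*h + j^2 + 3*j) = (j - 1)/(7*h + j)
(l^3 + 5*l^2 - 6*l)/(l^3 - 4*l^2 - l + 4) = l*(l + 6)/(l^2 - 3*l - 4)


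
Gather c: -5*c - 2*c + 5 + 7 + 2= 14 - 7*c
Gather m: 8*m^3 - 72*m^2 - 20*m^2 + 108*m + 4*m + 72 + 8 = 8*m^3 - 92*m^2 + 112*m + 80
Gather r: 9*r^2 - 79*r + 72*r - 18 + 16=9*r^2 - 7*r - 2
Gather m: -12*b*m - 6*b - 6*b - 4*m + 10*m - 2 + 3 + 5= -12*b + m*(6 - 12*b) + 6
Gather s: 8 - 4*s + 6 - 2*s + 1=15 - 6*s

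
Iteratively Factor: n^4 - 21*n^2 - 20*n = (n)*(n^3 - 21*n - 20) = n*(n - 5)*(n^2 + 5*n + 4) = n*(n - 5)*(n + 4)*(n + 1)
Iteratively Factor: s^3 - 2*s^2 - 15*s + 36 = (s - 3)*(s^2 + s - 12) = (s - 3)*(s + 4)*(s - 3)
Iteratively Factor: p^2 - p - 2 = (p + 1)*(p - 2)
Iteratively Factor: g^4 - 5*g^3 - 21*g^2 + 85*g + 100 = (g + 4)*(g^3 - 9*g^2 + 15*g + 25) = (g - 5)*(g + 4)*(g^2 - 4*g - 5) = (g - 5)*(g + 1)*(g + 4)*(g - 5)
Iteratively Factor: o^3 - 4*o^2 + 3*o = (o - 1)*(o^2 - 3*o) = o*(o - 1)*(o - 3)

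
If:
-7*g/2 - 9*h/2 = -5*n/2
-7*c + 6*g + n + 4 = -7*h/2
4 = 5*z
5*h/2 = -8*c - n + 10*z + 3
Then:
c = 509/227 - 244*n/227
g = 810/227 - 725*n/227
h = 690*n/227 - 630/227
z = 4/5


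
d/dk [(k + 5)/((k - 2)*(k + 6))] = (-k^2 - 10*k - 32)/(k^4 + 8*k^3 - 8*k^2 - 96*k + 144)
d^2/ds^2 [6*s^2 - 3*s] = 12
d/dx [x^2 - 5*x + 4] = 2*x - 5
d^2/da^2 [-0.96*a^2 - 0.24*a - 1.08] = -1.92000000000000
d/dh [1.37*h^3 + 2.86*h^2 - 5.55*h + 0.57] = 4.11*h^2 + 5.72*h - 5.55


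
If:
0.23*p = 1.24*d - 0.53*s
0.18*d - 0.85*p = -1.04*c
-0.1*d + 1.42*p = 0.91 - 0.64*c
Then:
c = 0.37528508871961 - 0.0368245026423652*s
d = 0.436195515472987*s + 0.0886511882497833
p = 0.0473149529847974*s + 0.477945536651006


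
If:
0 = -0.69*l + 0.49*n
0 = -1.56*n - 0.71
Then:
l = -0.32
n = -0.46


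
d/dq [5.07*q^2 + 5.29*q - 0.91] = 10.14*q + 5.29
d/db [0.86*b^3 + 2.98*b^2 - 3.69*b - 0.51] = 2.58*b^2 + 5.96*b - 3.69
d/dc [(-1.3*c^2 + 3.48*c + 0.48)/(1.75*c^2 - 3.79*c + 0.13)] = (-1.163*c^2 - 2.018*c + 2.2716)/(3.0625*c^4 - 13.265*c^3 + 14.8191*c^2 - 0.9854*c + 0.0169)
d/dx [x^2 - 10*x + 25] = 2*x - 10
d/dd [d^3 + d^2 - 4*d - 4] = 3*d^2 + 2*d - 4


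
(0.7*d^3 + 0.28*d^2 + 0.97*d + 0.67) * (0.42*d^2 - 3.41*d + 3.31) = 0.294*d^5 - 2.2694*d^4 + 1.7696*d^3 - 2.0995*d^2 + 0.926*d + 2.2177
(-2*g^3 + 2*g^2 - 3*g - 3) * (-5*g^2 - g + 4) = 10*g^5 - 8*g^4 + 5*g^3 + 26*g^2 - 9*g - 12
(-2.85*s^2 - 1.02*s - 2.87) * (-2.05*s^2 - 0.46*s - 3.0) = 5.8425*s^4 + 3.402*s^3 + 14.9027*s^2 + 4.3802*s + 8.61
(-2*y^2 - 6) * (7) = -14*y^2 - 42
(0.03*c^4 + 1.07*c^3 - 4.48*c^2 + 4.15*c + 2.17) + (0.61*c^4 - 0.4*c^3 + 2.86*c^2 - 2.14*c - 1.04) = 0.64*c^4 + 0.67*c^3 - 1.62*c^2 + 2.01*c + 1.13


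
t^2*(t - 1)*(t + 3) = t^4 + 2*t^3 - 3*t^2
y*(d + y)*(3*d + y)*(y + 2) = 3*d^2*y^2 + 6*d^2*y + 4*d*y^3 + 8*d*y^2 + y^4 + 2*y^3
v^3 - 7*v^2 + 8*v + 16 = (v - 4)^2*(v + 1)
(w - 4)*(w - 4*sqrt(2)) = w^2 - 4*sqrt(2)*w - 4*w + 16*sqrt(2)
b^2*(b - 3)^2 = b^4 - 6*b^3 + 9*b^2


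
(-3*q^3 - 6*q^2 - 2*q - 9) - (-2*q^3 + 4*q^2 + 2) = -q^3 - 10*q^2 - 2*q - 11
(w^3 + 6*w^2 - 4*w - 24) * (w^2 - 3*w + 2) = w^5 + 3*w^4 - 20*w^3 + 64*w - 48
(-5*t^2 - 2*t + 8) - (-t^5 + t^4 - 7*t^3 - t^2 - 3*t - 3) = t^5 - t^4 + 7*t^3 - 4*t^2 + t + 11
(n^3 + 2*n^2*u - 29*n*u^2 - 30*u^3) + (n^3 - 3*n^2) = 2*n^3 + 2*n^2*u - 3*n^2 - 29*n*u^2 - 30*u^3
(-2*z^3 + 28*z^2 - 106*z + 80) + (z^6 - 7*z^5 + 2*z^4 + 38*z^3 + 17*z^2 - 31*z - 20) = z^6 - 7*z^5 + 2*z^4 + 36*z^3 + 45*z^2 - 137*z + 60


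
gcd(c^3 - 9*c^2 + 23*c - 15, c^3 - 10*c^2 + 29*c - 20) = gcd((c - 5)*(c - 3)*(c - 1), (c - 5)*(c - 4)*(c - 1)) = c^2 - 6*c + 5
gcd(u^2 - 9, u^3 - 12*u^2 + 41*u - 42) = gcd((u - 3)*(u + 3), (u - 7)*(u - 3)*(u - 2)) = u - 3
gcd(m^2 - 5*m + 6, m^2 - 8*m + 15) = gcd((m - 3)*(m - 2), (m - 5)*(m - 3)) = m - 3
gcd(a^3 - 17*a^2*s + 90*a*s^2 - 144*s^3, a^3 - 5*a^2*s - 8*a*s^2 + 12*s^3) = -a + 6*s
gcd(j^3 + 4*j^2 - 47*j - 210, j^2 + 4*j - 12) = j + 6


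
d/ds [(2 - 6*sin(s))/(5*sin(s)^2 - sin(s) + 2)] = 2*(15*sin(s)^2 - 10*sin(s) - 5)*cos(s)/(5*sin(s)^2 - sin(s) + 2)^2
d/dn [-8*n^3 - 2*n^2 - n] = -24*n^2 - 4*n - 1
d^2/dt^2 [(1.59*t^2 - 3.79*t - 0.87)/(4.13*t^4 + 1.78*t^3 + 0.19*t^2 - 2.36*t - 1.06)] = (162.722826*t^8 - 705.615456*t^7 - 734.99879*t^6 - 95.7960900000002*t^5 - 67.5669180000001*t^4 - 291.315742*t^3 - 107.854806*t^2 - 12.088284*t + 12.493636)/(70.444997*t^12 + 91.083846*t^11 + 48.978909*t^10 - 106.742504*t^9 - 156.083499*t^8 - 80.105754*t^7 + 49.159087*t^6 + 89.324772*t^5 + 43.698366*t^4 - 4.292408*t^3 - 17.070876*t^2 - 7.955088*t - 1.191016)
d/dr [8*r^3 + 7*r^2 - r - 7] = 24*r^2 + 14*r - 1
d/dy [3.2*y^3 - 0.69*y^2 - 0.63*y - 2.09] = 9.6*y^2 - 1.38*y - 0.63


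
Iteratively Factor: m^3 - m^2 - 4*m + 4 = (m + 2)*(m^2 - 3*m + 2) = (m - 2)*(m + 2)*(m - 1)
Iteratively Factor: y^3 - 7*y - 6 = (y + 1)*(y^2 - y - 6) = (y - 3)*(y + 1)*(y + 2)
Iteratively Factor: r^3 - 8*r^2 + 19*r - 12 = (r - 4)*(r^2 - 4*r + 3) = (r - 4)*(r - 1)*(r - 3)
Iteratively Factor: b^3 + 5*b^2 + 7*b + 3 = (b + 1)*(b^2 + 4*b + 3) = (b + 1)^2*(b + 3)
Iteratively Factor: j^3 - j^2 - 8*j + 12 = (j + 3)*(j^2 - 4*j + 4) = (j - 2)*(j + 3)*(j - 2)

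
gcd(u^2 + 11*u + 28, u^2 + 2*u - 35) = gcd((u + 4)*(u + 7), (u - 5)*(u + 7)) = u + 7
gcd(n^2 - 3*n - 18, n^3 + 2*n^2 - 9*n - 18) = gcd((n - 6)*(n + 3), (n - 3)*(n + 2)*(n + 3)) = n + 3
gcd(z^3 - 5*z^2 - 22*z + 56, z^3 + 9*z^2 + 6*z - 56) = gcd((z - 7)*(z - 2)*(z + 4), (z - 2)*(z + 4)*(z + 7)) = z^2 + 2*z - 8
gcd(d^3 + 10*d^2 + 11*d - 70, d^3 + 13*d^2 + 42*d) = d + 7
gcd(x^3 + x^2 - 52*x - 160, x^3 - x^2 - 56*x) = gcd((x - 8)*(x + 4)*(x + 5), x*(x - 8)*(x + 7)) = x - 8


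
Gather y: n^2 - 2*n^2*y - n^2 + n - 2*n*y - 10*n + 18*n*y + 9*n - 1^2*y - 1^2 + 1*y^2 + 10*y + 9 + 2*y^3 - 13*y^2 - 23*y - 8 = 2*y^3 - 12*y^2 + y*(-2*n^2 + 16*n - 14)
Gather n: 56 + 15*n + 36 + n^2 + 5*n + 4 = n^2 + 20*n + 96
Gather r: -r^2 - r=-r^2 - r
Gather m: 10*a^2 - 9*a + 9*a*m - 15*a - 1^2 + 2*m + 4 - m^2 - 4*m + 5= 10*a^2 - 24*a - m^2 + m*(9*a - 2) + 8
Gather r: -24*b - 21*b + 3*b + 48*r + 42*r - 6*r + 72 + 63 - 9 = -42*b + 84*r + 126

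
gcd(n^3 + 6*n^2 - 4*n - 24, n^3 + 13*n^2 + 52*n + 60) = n^2 + 8*n + 12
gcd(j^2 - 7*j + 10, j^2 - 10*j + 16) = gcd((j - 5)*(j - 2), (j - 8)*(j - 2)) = j - 2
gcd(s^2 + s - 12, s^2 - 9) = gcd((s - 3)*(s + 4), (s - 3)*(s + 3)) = s - 3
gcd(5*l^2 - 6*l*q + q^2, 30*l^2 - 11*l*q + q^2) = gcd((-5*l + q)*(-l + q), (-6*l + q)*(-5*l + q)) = -5*l + q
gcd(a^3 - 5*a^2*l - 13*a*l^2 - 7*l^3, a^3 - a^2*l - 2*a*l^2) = a + l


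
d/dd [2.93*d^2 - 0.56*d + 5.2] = 5.86*d - 0.56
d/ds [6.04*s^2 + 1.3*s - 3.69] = 12.08*s + 1.3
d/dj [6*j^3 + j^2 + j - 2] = 18*j^2 + 2*j + 1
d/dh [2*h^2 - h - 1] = 4*h - 1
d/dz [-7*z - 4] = -7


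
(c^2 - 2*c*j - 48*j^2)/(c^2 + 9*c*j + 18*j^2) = (c - 8*j)/(c + 3*j)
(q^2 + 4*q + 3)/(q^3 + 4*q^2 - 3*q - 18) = (q + 1)/(q^2 + q - 6)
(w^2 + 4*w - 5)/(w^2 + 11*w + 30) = (w - 1)/(w + 6)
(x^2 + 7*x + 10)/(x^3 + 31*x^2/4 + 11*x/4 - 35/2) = 4*(x + 5)/(4*x^2 + 23*x - 35)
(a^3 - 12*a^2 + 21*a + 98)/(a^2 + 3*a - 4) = (a^3 - 12*a^2 + 21*a + 98)/(a^2 + 3*a - 4)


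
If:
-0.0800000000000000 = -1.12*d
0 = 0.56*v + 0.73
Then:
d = 0.07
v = -1.30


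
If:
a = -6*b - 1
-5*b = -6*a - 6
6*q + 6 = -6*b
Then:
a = -1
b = 0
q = -1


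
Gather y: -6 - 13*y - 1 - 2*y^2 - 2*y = -2*y^2 - 15*y - 7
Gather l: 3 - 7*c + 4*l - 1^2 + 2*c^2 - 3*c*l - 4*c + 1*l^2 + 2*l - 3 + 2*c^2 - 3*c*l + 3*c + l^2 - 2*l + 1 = 4*c^2 - 8*c + 2*l^2 + l*(4 - 6*c)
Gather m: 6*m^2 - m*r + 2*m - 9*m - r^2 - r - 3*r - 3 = 6*m^2 + m*(-r - 7) - r^2 - 4*r - 3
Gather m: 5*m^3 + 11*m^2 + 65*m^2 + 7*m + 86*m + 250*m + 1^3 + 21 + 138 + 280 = 5*m^3 + 76*m^2 + 343*m + 440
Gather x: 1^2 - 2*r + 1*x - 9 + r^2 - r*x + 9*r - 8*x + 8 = r^2 + 7*r + x*(-r - 7)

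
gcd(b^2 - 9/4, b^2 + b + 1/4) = 1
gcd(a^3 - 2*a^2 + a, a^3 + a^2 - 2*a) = a^2 - a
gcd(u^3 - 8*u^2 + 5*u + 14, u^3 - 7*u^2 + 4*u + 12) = u^2 - u - 2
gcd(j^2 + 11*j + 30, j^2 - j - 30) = j + 5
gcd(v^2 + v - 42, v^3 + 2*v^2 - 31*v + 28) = v + 7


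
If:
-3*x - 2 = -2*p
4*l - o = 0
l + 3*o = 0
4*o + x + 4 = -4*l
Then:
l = 0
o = 0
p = -5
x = -4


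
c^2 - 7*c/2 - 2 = (c - 4)*(c + 1/2)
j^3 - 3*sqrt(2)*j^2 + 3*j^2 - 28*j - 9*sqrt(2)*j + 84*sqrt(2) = (j - 4)*(j + 7)*(j - 3*sqrt(2))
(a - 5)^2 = a^2 - 10*a + 25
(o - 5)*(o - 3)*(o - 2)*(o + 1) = o^4 - 9*o^3 + 21*o^2 + o - 30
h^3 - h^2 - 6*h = h*(h - 3)*(h + 2)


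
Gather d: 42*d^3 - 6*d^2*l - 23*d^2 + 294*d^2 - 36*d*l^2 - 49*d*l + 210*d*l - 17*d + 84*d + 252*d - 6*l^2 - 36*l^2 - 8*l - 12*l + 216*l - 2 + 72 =42*d^3 + d^2*(271 - 6*l) + d*(-36*l^2 + 161*l + 319) - 42*l^2 + 196*l + 70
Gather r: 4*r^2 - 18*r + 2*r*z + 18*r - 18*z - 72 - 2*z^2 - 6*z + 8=4*r^2 + 2*r*z - 2*z^2 - 24*z - 64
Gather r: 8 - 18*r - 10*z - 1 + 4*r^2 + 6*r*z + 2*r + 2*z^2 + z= 4*r^2 + r*(6*z - 16) + 2*z^2 - 9*z + 7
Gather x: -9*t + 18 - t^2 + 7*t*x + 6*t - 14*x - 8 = -t^2 - 3*t + x*(7*t - 14) + 10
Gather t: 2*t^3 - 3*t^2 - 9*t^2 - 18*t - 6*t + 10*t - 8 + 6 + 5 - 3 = 2*t^3 - 12*t^2 - 14*t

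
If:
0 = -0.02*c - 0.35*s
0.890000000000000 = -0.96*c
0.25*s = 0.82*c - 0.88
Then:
No Solution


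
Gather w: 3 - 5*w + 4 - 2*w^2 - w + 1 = -2*w^2 - 6*w + 8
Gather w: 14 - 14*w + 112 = 126 - 14*w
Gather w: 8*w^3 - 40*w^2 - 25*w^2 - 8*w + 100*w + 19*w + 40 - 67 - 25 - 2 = 8*w^3 - 65*w^2 + 111*w - 54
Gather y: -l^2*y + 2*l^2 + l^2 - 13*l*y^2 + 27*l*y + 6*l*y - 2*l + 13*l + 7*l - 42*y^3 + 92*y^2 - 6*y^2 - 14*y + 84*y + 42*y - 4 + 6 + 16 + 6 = 3*l^2 + 18*l - 42*y^3 + y^2*(86 - 13*l) + y*(-l^2 + 33*l + 112) + 24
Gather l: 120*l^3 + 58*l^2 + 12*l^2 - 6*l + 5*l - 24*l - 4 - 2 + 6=120*l^3 + 70*l^2 - 25*l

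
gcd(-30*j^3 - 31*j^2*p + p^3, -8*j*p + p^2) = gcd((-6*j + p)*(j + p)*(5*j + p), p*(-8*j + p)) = 1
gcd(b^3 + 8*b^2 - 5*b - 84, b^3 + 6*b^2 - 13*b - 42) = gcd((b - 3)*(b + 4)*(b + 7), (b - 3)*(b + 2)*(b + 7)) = b^2 + 4*b - 21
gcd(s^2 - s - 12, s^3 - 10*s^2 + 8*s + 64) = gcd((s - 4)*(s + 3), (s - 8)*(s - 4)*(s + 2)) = s - 4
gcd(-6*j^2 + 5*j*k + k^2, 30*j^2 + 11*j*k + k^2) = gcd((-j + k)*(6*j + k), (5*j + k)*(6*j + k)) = 6*j + k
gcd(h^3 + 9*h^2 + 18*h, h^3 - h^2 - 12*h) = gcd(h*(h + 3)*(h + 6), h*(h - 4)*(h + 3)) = h^2 + 3*h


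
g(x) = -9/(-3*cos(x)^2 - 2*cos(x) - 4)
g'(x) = -9*(-6*sin(x)*cos(x) - 2*sin(x))/(-3*cos(x)^2 - 2*cos(x) - 4)^2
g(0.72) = 1.25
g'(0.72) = 0.75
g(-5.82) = 1.10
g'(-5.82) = 0.44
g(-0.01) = 1.00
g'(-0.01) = -0.01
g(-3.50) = 1.89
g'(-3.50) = -0.50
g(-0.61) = 1.18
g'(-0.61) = -0.61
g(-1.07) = 1.59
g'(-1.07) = -1.21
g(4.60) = 2.36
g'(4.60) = -0.82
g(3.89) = 2.17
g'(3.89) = 0.85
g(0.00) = 1.00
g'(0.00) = 0.00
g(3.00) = 1.81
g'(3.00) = -0.20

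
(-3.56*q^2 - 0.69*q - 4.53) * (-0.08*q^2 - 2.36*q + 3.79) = 0.2848*q^4 + 8.4568*q^3 - 11.5016*q^2 + 8.0757*q - 17.1687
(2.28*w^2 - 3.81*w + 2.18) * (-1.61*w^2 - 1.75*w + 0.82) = -3.6708*w^4 + 2.1441*w^3 + 5.0273*w^2 - 6.9392*w + 1.7876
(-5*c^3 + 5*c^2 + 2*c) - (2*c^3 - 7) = -7*c^3 + 5*c^2 + 2*c + 7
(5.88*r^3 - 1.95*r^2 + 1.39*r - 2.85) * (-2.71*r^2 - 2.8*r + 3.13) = -15.9348*r^5 - 11.1795*r^4 + 20.0975*r^3 - 2.272*r^2 + 12.3307*r - 8.9205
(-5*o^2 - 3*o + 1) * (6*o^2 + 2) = -30*o^4 - 18*o^3 - 4*o^2 - 6*o + 2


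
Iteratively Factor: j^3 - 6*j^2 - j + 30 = (j - 5)*(j^2 - j - 6) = (j - 5)*(j - 3)*(j + 2)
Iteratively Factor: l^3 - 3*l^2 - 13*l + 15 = (l - 1)*(l^2 - 2*l - 15) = (l - 1)*(l + 3)*(l - 5)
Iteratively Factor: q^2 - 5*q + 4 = (q - 1)*(q - 4)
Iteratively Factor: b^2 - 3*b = (b - 3)*(b)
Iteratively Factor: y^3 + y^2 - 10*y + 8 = (y + 4)*(y^2 - 3*y + 2) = (y - 2)*(y + 4)*(y - 1)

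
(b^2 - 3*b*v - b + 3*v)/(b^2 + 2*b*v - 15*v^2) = (b - 1)/(b + 5*v)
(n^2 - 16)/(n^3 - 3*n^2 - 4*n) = (n + 4)/(n*(n + 1))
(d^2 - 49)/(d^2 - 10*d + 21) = (d + 7)/(d - 3)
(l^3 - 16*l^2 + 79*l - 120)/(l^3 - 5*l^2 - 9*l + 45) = (l - 8)/(l + 3)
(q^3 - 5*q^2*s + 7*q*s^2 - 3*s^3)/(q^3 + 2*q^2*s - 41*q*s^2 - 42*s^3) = (q^3 - 5*q^2*s + 7*q*s^2 - 3*s^3)/(q^3 + 2*q^2*s - 41*q*s^2 - 42*s^3)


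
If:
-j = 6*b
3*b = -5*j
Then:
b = 0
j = 0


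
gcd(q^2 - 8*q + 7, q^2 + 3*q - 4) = q - 1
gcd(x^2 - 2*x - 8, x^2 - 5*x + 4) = x - 4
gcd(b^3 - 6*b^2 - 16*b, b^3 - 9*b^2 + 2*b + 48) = b^2 - 6*b - 16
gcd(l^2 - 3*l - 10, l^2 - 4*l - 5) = l - 5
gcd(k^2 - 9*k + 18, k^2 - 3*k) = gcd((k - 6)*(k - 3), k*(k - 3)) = k - 3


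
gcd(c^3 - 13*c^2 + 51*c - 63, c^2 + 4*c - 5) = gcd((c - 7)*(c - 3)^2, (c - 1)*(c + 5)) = 1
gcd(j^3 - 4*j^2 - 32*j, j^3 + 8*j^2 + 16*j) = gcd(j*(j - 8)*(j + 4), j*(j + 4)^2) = j^2 + 4*j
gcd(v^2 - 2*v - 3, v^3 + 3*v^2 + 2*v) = v + 1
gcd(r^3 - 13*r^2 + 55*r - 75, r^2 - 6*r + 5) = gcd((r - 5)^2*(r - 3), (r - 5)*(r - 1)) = r - 5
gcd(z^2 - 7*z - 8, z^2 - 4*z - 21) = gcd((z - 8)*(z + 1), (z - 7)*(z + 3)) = 1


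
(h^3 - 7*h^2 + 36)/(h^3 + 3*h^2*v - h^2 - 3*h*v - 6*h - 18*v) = (h - 6)/(h + 3*v)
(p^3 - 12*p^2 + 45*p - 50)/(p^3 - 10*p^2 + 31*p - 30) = (p - 5)/(p - 3)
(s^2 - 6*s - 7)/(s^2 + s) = (s - 7)/s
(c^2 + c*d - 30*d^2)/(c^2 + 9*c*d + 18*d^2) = (c - 5*d)/(c + 3*d)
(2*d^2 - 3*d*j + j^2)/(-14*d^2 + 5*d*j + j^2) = (-d + j)/(7*d + j)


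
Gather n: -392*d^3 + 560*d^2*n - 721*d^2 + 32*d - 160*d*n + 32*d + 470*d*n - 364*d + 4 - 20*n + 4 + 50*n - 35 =-392*d^3 - 721*d^2 - 300*d + n*(560*d^2 + 310*d + 30) - 27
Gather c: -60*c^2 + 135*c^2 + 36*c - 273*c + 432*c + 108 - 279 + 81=75*c^2 + 195*c - 90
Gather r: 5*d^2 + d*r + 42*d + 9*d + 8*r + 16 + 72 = 5*d^2 + 51*d + r*(d + 8) + 88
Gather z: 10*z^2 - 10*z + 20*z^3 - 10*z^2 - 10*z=20*z^3 - 20*z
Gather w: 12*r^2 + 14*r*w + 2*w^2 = 12*r^2 + 14*r*w + 2*w^2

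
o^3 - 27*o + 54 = (o - 3)^2*(o + 6)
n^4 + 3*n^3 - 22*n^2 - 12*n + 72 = (n - 3)*(n - 2)*(n + 2)*(n + 6)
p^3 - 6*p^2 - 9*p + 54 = (p - 6)*(p - 3)*(p + 3)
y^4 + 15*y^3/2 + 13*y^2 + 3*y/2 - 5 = (y - 1/2)*(y + 1)*(y + 2)*(y + 5)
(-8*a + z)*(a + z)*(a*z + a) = -8*a^3*z - 8*a^3 - 7*a^2*z^2 - 7*a^2*z + a*z^3 + a*z^2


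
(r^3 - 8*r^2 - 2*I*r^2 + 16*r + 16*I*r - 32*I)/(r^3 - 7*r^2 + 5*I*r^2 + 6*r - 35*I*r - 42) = (r^3 - 2*r^2*(4 + I) + 16*r*(1 + I) - 32*I)/(r^3 + r^2*(-7 + 5*I) + r*(6 - 35*I) - 42)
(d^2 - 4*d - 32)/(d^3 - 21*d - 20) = (d - 8)/(d^2 - 4*d - 5)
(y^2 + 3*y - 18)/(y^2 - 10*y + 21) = (y + 6)/(y - 7)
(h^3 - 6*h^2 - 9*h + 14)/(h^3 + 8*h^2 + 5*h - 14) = (h - 7)/(h + 7)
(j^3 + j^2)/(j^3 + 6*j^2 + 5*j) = j/(j + 5)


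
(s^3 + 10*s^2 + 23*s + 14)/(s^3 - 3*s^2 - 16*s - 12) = (s + 7)/(s - 6)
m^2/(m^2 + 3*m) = m/(m + 3)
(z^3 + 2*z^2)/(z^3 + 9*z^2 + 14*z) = z/(z + 7)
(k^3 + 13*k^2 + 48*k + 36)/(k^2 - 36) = (k^2 + 7*k + 6)/(k - 6)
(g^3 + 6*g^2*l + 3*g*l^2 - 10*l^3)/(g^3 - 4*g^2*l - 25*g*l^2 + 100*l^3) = (g^2 + g*l - 2*l^2)/(g^2 - 9*g*l + 20*l^2)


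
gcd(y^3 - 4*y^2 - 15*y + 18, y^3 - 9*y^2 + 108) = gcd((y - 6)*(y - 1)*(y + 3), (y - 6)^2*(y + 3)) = y^2 - 3*y - 18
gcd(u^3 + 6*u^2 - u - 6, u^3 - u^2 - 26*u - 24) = u + 1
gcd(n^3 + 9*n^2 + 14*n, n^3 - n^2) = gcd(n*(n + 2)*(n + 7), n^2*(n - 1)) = n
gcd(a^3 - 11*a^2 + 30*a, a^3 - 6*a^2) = a^2 - 6*a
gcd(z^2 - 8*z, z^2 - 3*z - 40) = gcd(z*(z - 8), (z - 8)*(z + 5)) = z - 8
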